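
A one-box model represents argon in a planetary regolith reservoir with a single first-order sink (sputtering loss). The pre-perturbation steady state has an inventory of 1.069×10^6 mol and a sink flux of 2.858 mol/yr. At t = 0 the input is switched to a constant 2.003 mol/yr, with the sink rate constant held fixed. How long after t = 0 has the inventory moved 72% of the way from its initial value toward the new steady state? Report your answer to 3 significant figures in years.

476000 yr

τ = M₀/F₀ = 1.069×10^6/2.858 = 374000 yr.
The remaining gap fraction is e^(−t/τ); 72% covered ⇒ e^(−t/τ) = 0.280.
t = −τ ln(0.280) = 374000 × 1.273 = 476100 yr.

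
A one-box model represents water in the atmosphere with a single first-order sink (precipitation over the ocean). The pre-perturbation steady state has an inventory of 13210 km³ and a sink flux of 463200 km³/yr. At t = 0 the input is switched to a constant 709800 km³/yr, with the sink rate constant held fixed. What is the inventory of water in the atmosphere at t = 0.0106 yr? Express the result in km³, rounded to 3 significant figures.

τ = M₀/F₀ = 13210/463200 = 0.02852 yr; rate constant k = 1/τ.
New steady state M_∞ = F₁/k = F₁·τ = 709800 × 0.02852 = 20243 km³.
M(t) = M_∞ + (M₀ − M_∞)·e^(−t/τ); t/τ = 0.0106/0.02852 = 0.3717, so e^(−t/τ) = 0.6896.
M(t) = 20243 − 7033 × 0.6896 = 15393 km³.

15400 km³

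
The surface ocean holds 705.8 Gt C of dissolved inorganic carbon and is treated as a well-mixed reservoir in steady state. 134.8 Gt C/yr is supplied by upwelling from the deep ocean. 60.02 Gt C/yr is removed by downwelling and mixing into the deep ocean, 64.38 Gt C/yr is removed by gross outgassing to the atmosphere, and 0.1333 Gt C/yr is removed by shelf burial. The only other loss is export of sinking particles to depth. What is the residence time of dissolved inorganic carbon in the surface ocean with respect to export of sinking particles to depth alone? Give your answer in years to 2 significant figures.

At steady state ΣF_in = ΣF_out.
ΣF_in = 134.80 Gt C/yr.
Export of sinking particles to depth flux = ΣF_in − (60.02 + 64.38 + 0.1333) = 134.80 − 124.5 = 10.27 Gt C/yr.
τ = M / F = 705.8 / 10.27 = 68.75 yr.

69 yr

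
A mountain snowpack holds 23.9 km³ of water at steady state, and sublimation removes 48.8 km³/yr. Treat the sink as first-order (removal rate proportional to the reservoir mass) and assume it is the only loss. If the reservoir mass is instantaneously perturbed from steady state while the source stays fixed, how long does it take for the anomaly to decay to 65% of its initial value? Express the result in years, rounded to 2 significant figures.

For a linear reservoir the anomaly decays as exp(−t/τ) with τ = M/F = 23.9/48.8 = 0.4898 yr.
exp(−t/τ) = 0.65 ⇒ t = −τ ln(0.65) = 0.4898 × 0.4308 = 0.2110 yr.

0.21 yr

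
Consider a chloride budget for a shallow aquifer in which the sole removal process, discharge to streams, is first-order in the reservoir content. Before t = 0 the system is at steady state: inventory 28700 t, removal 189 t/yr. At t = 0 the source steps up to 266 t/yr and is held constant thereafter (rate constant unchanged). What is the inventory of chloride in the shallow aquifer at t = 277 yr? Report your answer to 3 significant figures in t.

38500 t

Residence time τ = M₀/F₀ = 151.9 yr. The eventual steady state is M_∞ = M₀·(F₁/F₀) = 28700 × 266/189 = 40393 t.
The anomaly ΔM(t) = M(t) − M_∞ decays as ΔM₀·e^(−t/τ) with ΔM₀ = 28700 − 40393 = −11690 t.
At t = 277 yr, e^(−t/τ) = e^(−1.824) = 0.1614, so ΔM = −1887 t and M = 40393 − 1887 = 38506 t.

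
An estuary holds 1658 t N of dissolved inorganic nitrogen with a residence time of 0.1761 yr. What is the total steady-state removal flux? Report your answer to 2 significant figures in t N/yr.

9400 t N/yr

F = M / τ = 1658 / 0.1761 = 9415 t N/yr.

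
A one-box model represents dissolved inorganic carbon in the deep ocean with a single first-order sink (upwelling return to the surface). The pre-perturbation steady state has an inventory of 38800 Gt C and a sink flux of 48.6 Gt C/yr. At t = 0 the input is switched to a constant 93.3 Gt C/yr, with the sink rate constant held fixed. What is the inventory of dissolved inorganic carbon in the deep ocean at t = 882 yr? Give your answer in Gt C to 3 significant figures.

Residence time τ = M₀/F₀ = 798.4 yr. The eventual steady state is M_∞ = M₀·(F₁/F₀) = 38800 × 93.3/48.6 = 74486 Gt C.
The anomaly ΔM(t) = M(t) − M_∞ decays as ΔM₀·e^(−t/τ) with ΔM₀ = 38800 − 74486 = −35690 Gt C.
At t = 882 yr, e^(−t/τ) = e^(−1.105) = 0.3313, so ΔM = −11820 Gt C and M = 74486 − 11820 = 62664 Gt C.

62700 Gt C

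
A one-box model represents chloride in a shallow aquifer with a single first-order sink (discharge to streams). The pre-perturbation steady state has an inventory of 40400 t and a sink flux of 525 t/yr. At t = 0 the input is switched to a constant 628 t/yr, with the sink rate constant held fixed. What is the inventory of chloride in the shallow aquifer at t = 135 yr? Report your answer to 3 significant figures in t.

The sink rate constant is k = F₀/M₀ = 525/40400 = 0.01300 yr⁻¹.
Solving dM/dt = F₁ − kM with M(0) = M₀ gives M(t) = F₁/k + (M₀ − F₁/k)·e^(−kt).
F₁/k = 628/0.01300 = 48326 t; kt = 0.01300 × 135 = 1.754, e^(−kt) = 0.1730.
M(135) = 48326 + (40400 − 48326) × 0.1730 = 48326 − 1371 = 46955 t.

47000 t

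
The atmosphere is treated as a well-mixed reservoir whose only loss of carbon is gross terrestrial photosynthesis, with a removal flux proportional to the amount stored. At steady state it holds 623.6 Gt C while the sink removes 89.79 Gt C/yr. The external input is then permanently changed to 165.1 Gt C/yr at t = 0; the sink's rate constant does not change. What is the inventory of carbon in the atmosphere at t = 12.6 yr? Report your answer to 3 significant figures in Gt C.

Residence time τ = M₀/F₀ = 6.945 yr. The eventual steady state is M_∞ = M₀·(F₁/F₀) = 623.6 × 165.1/89.79 = 1146.6 Gt C.
The anomaly ΔM(t) = M(t) − M_∞ decays as ΔM₀·e^(−t/τ) with ΔM₀ = 623.6 − 1146.6 = −523.0 Gt C.
At t = 12.6 yr, e^(−t/τ) = e^(−1.814) = 0.1630, so ΔM = −85.24 Gt C and M = 1146.6 − 85.24 = 1061.4 Gt C.

1060 Gt C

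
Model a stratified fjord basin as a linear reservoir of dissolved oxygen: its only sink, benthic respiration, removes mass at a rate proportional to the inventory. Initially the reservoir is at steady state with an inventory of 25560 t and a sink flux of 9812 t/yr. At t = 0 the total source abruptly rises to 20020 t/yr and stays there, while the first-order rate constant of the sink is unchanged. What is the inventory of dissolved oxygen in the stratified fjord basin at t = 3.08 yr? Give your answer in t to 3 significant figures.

Residence time τ = M₀/F₀ = 2.605 yr. The eventual steady state is M_∞ = M₀·(F₁/F₀) = 25560 × 20020/9812 = 52152 t.
The anomaly ΔM(t) = M(t) − M_∞ decays as ΔM₀·e^(−t/τ) with ΔM₀ = 25560 − 52152 = −26590 t.
At t = 3.08 yr, e^(−t/τ) = e^(−1.182) = 0.3066, so ΔM = −8152 t and M = 52152 − 8152 = 44000 t.

44000 t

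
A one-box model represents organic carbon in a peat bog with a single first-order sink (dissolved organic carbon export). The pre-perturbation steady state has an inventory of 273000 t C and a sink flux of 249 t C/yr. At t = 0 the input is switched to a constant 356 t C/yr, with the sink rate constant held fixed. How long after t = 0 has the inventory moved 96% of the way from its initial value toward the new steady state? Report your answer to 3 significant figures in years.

τ = M₀/F₀ = 273000/249 = 1096 yr.
The remaining gap fraction is e^(−t/τ); 96% covered ⇒ e^(−t/τ) = 0.0400.
t = −τ ln(0.0400) = 1096 × 3.219 = 3529 yr.

3530 yr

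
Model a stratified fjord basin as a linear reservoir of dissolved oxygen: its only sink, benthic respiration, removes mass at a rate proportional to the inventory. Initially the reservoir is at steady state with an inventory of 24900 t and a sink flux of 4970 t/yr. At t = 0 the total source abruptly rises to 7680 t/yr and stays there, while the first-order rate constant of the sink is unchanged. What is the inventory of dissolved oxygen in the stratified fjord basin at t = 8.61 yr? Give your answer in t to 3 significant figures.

36000 t

The sink rate constant is k = F₀/M₀ = 4970/24900 = 0.1996 yr⁻¹.
Solving dM/dt = F₁ − kM with M(0) = M₀ gives M(t) = F₁/k + (M₀ − F₁/k)·e^(−kt).
F₁/k = 7680/0.1996 = 38477 t; kt = 0.1996 × 8.61 = 1.719, e^(−kt) = 0.1793.
M(8.61) = 38477 + (24900 − 38477) × 0.1793 = 38477 − 2435 = 36042 t.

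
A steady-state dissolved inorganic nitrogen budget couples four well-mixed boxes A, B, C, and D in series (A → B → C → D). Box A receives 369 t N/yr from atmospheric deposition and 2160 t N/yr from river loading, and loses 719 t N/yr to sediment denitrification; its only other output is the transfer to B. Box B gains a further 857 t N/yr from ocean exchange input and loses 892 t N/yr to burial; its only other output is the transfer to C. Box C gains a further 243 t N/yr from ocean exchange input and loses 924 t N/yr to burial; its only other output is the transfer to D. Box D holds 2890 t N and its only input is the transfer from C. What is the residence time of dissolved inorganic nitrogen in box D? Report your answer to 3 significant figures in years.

2.64 yr

Box A: F(A→B) = (369 + 2160) − 719 = 1810.0 t N/yr.
Box B: F(B→C) = (1810.0 + 857) − 892 = 1775.0 t N/yr.
Box C: F(C→D) = (1775.0 + 243) − 924 = 1094.0 t N/yr.
Box D throughput = its input = 1094.0 t N/yr; τ = 2890 / 1094.0 = 2.642 yr.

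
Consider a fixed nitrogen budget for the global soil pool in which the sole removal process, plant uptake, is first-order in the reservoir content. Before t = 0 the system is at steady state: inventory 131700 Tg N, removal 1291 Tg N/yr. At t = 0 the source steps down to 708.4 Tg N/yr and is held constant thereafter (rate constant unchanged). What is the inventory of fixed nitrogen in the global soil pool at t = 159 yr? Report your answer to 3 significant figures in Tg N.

84800 Tg N

Residence time τ = M₀/F₀ = 102.0 yr. The eventual steady state is M_∞ = M₀·(F₁/F₀) = 131700 × 708.4/1291 = 72267 Tg N.
The anomaly ΔM(t) = M(t) − M_∞ decays as ΔM₀·e^(−t/τ) with ΔM₀ = 131700 − 72267 = 59430 Tg N.
At t = 159 yr, e^(−t/τ) = e^(−1.559) = 0.2104, so ΔM = 12510 Tg N and M = 72267 + 12510 = 84773 Tg N.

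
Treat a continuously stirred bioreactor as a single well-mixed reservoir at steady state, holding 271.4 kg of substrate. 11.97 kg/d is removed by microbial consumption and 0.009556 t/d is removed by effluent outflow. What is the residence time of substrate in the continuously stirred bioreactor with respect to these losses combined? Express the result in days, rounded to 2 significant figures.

Convert the effluent outflow flux: 0.009556 t/d = 9.556 kg/d.
Total removal = 11.97 + 9.556 = 21.526 kg/d.
τ = M / ΣF_out = 271.4 / 21.526 = 12.61 d.

13 d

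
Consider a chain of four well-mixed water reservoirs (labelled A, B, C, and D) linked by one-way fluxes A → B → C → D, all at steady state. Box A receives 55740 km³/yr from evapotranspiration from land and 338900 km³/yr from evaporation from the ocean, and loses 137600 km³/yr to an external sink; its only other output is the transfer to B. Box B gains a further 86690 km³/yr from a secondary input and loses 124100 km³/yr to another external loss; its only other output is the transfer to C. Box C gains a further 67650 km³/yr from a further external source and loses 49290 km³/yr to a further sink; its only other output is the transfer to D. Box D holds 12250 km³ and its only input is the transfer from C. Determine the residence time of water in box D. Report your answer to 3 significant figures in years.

0.0515 yr

Box A: F(A→B) = (55740 + 338900) − 137600 = 257040 km³/yr.
Box B: F(B→C) = (257040 + 86690) − 124100 = 219630 km³/yr.
Box C: F(C→D) = (219630 + 67650) − 49290 = 237990 km³/yr.
Box D throughput = its input = 237990 km³/yr; τ = 12250 / 237990 = 0.05147 yr.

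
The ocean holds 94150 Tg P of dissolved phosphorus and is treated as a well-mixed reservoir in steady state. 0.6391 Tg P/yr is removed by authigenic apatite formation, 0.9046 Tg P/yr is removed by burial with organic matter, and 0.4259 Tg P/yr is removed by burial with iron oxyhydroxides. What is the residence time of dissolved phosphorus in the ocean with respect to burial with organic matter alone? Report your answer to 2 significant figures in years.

Residence time with respect to a single sink: τ = M / F_sink.
τ = 94150 / 0.9046 = 104100 yr.

100000 yr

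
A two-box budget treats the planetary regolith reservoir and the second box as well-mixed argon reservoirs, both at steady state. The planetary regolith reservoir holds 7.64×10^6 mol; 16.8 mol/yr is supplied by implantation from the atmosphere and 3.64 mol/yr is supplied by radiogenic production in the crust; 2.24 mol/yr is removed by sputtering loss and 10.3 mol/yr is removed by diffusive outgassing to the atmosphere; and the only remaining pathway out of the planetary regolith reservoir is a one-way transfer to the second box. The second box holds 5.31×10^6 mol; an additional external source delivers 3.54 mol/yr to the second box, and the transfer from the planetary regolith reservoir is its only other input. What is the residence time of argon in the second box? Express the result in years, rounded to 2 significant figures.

460000 yr

Balance the planetary regolith reservoir: ΣF_in = 16.8 + 3.64 = 20.440 mol/yr.
Transfer to the second box = ΣF_in − (2.24 + 10.3) = 7.9000 mol/yr.
Total input to the second box = 7.9000 + 3.54 = 11.440 mol/yr; at steady state this equals its total output.
τ = M / F = 5.31×10^6 / 11.440 = 464200 yr.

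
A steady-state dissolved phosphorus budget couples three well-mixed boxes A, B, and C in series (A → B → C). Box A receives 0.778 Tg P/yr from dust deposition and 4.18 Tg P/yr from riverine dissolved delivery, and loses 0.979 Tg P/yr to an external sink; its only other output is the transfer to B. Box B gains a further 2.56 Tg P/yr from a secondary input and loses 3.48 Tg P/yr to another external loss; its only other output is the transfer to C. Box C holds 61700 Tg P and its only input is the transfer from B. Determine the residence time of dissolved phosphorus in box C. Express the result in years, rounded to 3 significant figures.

Box A: F(A→B) = (0.778 + 4.18) − 0.979 = 3.9790 Tg P/yr.
Box B: F(B→C) = (3.9790 + 2.56) − 3.48 = 3.0590 Tg P/yr.
Box C throughput = its input = 3.0590 Tg P/yr; τ = 61700 / 3.0590 = 20170 yr.

20200 yr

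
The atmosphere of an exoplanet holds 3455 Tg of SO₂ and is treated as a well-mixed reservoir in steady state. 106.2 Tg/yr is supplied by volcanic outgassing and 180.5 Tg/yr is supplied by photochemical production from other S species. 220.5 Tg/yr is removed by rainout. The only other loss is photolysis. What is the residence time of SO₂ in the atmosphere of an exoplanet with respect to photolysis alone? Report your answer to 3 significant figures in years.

At steady state ΣF_in = ΣF_out.
ΣF_in = 106.2 + 180.5 = 286.70 Tg/yr.
Photolysis flux = ΣF_in − (220.5) = 286.70 − 220.5 = 66.20 Tg/yr.
τ = M / F = 3455 / 66.20 = 52.19 yr.

52.2 yr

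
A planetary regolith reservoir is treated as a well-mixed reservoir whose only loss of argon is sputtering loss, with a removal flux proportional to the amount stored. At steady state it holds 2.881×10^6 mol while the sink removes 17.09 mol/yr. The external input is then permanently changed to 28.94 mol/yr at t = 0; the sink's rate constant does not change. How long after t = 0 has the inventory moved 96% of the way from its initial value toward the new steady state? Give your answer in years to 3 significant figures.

τ = M₀/F₀ = 2.881×10^6/17.09 = 168600 yr.
The remaining gap fraction is e^(−t/τ); 96% covered ⇒ e^(−t/τ) = 0.0400.
t = −τ ln(0.0400) = 168600 × 3.219 = 542600 yr.

543000 yr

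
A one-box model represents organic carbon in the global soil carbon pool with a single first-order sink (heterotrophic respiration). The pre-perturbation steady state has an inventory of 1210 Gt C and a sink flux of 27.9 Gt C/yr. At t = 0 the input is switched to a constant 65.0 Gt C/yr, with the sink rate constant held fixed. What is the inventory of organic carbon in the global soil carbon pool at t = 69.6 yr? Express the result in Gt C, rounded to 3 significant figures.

τ = M₀/F₀ = 1210/27.9 = 43.37 yr; rate constant k = 1/τ.
New steady state M_∞ = F₁/k = F₁·τ = 65.0 × 43.37 = 2819.0 Gt C.
M(t) = M_∞ + (M₀ − M_∞)·e^(−t/τ); t/τ = 69.6/43.37 = 1.605, so e^(−t/τ) = 0.2009.
M(t) = 2819.0 − 1609 × 0.2009 = 2495.7 Gt C.

2500 Gt C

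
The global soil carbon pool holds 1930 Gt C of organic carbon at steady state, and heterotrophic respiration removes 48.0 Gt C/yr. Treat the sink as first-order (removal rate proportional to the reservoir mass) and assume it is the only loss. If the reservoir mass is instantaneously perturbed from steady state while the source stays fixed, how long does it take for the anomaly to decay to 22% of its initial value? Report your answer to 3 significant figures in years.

For a linear reservoir the anomaly decays as exp(−t/τ) with τ = M/F = 1930/48.0 = 40.21 yr.
exp(−t/τ) = 0.22 ⇒ t = −τ ln(0.22) = 40.21 × 1.514 = 60.88 yr.

60.9 yr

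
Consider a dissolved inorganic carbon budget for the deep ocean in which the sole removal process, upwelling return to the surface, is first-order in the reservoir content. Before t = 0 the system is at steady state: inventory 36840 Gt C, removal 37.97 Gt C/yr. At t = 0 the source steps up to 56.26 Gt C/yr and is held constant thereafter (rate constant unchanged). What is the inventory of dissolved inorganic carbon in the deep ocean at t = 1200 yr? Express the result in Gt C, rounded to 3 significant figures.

The sink rate constant is k = F₀/M₀ = 37.97/36840 = 0.001031 yr⁻¹.
Solving dM/dt = F₁ − kM with M(0) = M₀ gives M(t) = F₁/k + (M₀ − F₁/k)·e^(−kt).
F₁/k = 56.26/0.001031 = 54586 Gt C; kt = 0.001031 × 1200 = 1.237, e^(−kt) = 0.2903.
M(1200) = 54586 + (36840 − 54586) × 0.2903 = 54586 − 5152 = 49434 Gt C.

49400 Gt C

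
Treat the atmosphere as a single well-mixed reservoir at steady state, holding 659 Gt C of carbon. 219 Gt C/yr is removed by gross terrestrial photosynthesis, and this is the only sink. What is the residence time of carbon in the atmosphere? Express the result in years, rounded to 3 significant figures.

3.01 yr

τ = M / F = 659 / 219 = 3.009 yr.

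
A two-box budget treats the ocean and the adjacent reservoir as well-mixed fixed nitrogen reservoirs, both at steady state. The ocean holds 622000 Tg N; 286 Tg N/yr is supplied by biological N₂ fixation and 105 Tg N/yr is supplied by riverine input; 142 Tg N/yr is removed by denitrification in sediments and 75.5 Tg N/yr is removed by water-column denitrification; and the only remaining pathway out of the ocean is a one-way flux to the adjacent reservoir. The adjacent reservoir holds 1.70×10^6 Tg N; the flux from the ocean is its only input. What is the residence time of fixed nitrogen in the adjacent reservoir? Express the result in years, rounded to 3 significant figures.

Balance the ocean: ΣF_in = 286 + 105 = 391.00 Tg N/yr.
Flux to the adjacent reservoir = ΣF_in − (142 + 75.5) = 173.50 Tg N/yr.
At steady state the output of the adjacent reservoir equals its input, 173.50 Tg N/yr.
τ = M / F = 1.70×10^6 / 173.50 = 9798 yr.

9800 yr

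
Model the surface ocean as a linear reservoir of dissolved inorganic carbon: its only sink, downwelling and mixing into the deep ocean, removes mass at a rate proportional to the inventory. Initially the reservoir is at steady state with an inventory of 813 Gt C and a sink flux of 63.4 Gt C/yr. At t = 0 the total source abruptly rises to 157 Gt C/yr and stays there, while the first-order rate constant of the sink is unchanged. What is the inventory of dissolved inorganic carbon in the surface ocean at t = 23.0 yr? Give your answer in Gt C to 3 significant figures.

τ = M₀/F₀ = 813/63.4 = 12.82 yr; rate constant k = 1/τ.
New steady state M_∞ = F₁/k = F₁·τ = 157 × 12.82 = 2013.3 Gt C.
M(t) = M_∞ + (M₀ − M_∞)·e^(−t/τ); t/τ = 23.0/12.82 = 1.794, so e^(−t/τ) = 0.1664.
M(t) = 2013.3 − 1200 × 0.1664 = 1813.6 Gt C.

1810 Gt C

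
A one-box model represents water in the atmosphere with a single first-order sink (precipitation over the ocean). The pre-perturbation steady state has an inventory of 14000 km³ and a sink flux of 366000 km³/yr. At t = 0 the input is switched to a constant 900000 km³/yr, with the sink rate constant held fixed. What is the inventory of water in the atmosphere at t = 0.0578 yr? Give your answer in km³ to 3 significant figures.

The sink rate constant is k = F₀/M₀ = 366000/14000 = 26.14 yr⁻¹.
Solving dM/dt = F₁ − kM with M(0) = M₀ gives M(t) = F₁/k + (M₀ − F₁/k)·e^(−kt).
F₁/k = 900000/26.14 = 34426 km³; kt = 26.14 × 0.0578 = 1.511, e^(−kt) = 0.2207.
M(0.0578) = 34426 + (14000 − 34426) × 0.2207 = 34426 − 4508 = 29919 km³.

29900 km³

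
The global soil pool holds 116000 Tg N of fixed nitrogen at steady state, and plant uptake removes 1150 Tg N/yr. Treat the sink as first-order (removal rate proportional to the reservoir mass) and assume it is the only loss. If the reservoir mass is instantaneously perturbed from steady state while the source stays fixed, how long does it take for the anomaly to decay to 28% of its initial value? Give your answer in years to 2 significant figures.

130 yr

For a linear reservoir the anomaly decays as exp(−t/τ) with τ = M/F = 116000/1150 = 100.9 yr.
exp(−t/τ) = 0.28 ⇒ t = −τ ln(0.28) = 100.9 × 1.273 = 128.4 yr.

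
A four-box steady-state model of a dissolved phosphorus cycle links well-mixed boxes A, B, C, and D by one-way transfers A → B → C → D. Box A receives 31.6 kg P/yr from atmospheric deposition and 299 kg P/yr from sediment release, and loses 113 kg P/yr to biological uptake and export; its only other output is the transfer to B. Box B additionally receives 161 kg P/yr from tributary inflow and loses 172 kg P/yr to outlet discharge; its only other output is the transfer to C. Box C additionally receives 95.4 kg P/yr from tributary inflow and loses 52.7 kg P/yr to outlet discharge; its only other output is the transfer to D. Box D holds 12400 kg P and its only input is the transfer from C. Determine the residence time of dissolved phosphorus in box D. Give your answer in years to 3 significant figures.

Box A: F(A→B) = (31.6 + 299) − 113 = 217.60 kg P/yr.
Box B: F(B→C) = (217.60 + 161) − 172 = 206.60 kg P/yr.
Box C: F(C→D) = (206.60 + 95.4) − 52.7 = 249.30 kg P/yr.
Box D throughput = its input = 249.30 kg P/yr; τ = 12400 / 249.30 = 49.74 yr.

49.7 yr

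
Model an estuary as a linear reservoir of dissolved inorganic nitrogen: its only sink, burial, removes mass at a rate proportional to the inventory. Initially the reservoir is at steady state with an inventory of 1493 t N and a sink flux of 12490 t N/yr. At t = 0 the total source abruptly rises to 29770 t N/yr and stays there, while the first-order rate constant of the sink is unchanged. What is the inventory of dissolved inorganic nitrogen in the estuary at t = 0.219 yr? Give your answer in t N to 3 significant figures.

τ = M₀/F₀ = 1493/12490 = 0.1195 yr; rate constant k = 1/τ.
New steady state M_∞ = F₁/k = F₁·τ = 29770 × 0.1195 = 3558.6 t N.
M(t) = M_∞ + (M₀ − M_∞)·e^(−t/τ); t/τ = 0.219/0.1195 = 1.832, so e^(−t/τ) = 0.1601.
M(t) = 3558.6 − 2066 × 0.1601 = 3227.9 t N.

3230 t N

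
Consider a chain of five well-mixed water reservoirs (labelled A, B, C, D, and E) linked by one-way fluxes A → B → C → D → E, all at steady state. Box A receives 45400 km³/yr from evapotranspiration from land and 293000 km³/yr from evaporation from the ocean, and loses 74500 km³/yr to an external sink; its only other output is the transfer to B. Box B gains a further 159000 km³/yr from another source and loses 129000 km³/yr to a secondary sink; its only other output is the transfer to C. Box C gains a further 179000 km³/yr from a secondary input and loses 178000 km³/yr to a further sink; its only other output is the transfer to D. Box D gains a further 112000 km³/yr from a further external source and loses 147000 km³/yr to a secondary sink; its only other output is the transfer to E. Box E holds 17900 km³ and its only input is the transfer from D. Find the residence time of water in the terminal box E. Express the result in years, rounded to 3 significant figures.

Box A: F(A→B) = (45400 + 293000) − 74500 = 263900 km³/yr.
Box B: F(B→C) = (263900 + 159000) − 129000 = 293900 km³/yr.
Box C: F(C→D) = (293900 + 179000) − 178000 = 294900 km³/yr.
Box D: F(D→E) = (294900 + 112000) − 147000 = 259900 km³/yr.
Box E throughput = its input = 259900 km³/yr; τ = 17900 / 259900 = 0.06887 yr.

0.0689 yr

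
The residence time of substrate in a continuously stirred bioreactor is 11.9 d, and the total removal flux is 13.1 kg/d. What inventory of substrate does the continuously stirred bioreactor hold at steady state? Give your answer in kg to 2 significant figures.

160 kg

τ = M/F ⇒ M = τ × F = 11.9 × 13.1 = 155.9 kg.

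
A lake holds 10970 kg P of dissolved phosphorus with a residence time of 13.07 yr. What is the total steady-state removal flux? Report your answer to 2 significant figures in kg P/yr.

F = M / τ = 10970 / 13.07 = 839.3 kg P/yr.

840 kg P/yr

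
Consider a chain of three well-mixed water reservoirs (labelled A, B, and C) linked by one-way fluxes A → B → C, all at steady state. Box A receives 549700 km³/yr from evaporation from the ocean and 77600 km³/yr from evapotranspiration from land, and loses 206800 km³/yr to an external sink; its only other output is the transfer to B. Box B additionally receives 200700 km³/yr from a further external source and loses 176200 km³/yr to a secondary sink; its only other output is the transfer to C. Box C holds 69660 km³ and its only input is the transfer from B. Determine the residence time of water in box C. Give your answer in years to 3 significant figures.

Box A: F(A→B) = (549700 + 77600) − 206800 = 420500 km³/yr.
Box B: F(B→C) = (420500 + 200700) − 176200 = 445000 km³/yr.
Box C throughput = its input = 445000 km³/yr; τ = 69660 / 445000 = 0.1565 yr.

0.157 yr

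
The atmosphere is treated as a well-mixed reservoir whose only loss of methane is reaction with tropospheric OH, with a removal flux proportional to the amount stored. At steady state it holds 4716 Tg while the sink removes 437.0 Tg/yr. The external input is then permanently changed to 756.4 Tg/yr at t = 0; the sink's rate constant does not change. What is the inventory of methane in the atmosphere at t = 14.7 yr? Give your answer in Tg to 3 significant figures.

7280 Tg

Residence time τ = M₀/F₀ = 10.79 yr. The eventual steady state is M_∞ = M₀·(F₁/F₀) = 4716 × 756.4/437.0 = 8162.9 Tg.
The anomaly ΔM(t) = M(t) − M_∞ decays as ΔM₀·e^(−t/τ) with ΔM₀ = 4716 − 8162.9 = −3447 Tg.
At t = 14.7 yr, e^(−t/τ) = e^(−1.362) = 0.2561, so ΔM = −882.8 Tg and M = 8162.9 − 882.8 = 7280.1 Tg.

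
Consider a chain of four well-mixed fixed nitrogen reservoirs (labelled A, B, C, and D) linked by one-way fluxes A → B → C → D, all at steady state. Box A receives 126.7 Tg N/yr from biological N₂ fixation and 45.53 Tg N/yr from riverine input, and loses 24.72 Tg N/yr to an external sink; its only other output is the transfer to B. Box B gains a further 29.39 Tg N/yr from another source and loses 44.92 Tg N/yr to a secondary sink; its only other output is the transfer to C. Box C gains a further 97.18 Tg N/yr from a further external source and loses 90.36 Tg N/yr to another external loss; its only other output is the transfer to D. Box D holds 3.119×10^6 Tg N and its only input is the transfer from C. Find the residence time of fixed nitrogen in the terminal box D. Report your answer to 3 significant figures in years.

Box A: F(A→B) = (126.7 + 45.53) − 24.72 = 147.51 Tg N/yr.
Box B: F(B→C) = (147.51 + 29.39) − 44.92 = 131.98 Tg N/yr.
Box C: F(C→D) = (131.98 + 97.18) − 90.36 = 138.80 Tg N/yr.
Box D throughput = its input = 138.80 Tg N/yr; τ = 3.119×10^6 / 138.80 = 22470 yr.

22500 yr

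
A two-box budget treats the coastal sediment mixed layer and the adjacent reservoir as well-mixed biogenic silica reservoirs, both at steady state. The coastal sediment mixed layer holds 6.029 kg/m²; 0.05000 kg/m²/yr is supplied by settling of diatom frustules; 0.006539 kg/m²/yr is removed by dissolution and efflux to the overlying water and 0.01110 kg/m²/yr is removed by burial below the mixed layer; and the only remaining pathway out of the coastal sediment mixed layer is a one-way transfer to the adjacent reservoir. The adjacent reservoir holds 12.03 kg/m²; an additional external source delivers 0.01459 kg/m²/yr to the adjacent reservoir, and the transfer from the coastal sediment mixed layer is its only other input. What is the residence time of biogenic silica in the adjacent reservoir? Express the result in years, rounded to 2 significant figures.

260 yr

Balance the coastal sediment mixed layer: ΣF_in = 0.050000 kg/m²/yr.
Transfer to the adjacent reservoir = ΣF_in − (0.006539 + 0.01110) = 0.032361 kg/m²/yr.
Total input to the adjacent reservoir = 0.032361 + 0.01459 = 0.046951 kg/m²/yr; at steady state this equals its total output.
τ = M / F = 12.03 / 0.046951 = 256.2 yr.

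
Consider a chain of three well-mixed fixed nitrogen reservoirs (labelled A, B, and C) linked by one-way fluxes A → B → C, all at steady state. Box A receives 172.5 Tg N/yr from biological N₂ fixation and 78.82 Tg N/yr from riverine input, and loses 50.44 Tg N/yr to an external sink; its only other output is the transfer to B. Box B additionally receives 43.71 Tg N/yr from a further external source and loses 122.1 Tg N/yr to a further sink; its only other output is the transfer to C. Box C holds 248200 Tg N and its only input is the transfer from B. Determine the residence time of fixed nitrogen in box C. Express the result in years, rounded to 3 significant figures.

Box A: F(A→B) = (172.5 + 78.82) − 50.44 = 200.88 Tg N/yr.
Box B: F(B→C) = (200.88 + 43.71) − 122.1 = 122.49 Tg N/yr.
Box C throughput = its input = 122.49 Tg N/yr; τ = 248200 / 122.49 = 2026 yr.

2030 yr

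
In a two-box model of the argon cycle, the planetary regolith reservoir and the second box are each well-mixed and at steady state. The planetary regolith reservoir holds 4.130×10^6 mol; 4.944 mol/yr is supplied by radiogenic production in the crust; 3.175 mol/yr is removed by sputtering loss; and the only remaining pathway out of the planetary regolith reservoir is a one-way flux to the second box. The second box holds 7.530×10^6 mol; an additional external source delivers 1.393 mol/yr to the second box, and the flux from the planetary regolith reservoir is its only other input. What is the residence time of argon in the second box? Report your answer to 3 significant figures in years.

2.38×10^6 yr

Balance the planetary regolith reservoir: ΣF_in = 4.9440 mol/yr.
Flux to the second box = ΣF_in − (3.175) = 1.7690 mol/yr.
Total input to the second box = 1.7690 + 1.393 = 3.1620 mol/yr; at steady state this equals its total output.
τ = M / F = 7.530×10^6 / 3.1620 = 2.381×10^6 yr.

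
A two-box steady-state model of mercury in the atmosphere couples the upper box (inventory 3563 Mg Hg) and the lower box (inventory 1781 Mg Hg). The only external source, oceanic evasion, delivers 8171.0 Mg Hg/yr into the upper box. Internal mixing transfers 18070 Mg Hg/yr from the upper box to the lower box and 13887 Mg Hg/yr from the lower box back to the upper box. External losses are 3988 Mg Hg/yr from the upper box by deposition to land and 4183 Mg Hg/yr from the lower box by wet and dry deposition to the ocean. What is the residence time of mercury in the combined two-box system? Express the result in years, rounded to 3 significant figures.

0.654 yr

Residence time in the combined system uses the total inventory and the total *external* removal — internal exchanges between the two boxes cancel.
M_total = 3563 + 1781 = 5344.0 Mg Hg.
ΣF_external_out = 3988 + 4183 = 8171.0 Mg Hg/yr.
τ = M_total / ΣF_ext = 5344.0 / 8171.0 = 0.6540 yr.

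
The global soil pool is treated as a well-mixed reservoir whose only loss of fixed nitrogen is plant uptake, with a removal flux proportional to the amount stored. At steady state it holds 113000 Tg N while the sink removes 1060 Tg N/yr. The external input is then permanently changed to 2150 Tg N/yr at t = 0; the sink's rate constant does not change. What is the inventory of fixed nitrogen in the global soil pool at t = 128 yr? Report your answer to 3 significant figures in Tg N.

τ = M₀/F₀ = 113000/1060 = 106.6 yr; rate constant k = 1/τ.
New steady state M_∞ = F₁/k = F₁·τ = 2150 × 106.6 = 229200 Tg N.
M(t) = M_∞ + (M₀ − M_∞)·e^(−t/τ); t/τ = 128/106.6 = 1.201, so e^(−t/τ) = 0.3010.
M(t) = 229200 − 116200 × 0.3010 = 194220 Tg N.

194000 Tg N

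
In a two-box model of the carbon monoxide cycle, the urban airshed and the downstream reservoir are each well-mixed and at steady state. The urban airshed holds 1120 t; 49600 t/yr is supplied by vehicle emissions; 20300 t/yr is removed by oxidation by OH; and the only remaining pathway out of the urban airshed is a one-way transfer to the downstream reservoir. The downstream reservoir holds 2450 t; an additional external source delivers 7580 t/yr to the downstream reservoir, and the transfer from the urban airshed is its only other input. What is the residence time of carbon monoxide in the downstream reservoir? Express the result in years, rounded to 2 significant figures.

Balance the urban airshed: ΣF_in = 49600 t/yr.
Transfer to the downstream reservoir = ΣF_in − (20300) = 29300 t/yr.
Total input to the downstream reservoir = 29300 + 7580 = 36880 t/yr; at steady state this equals its total output.
τ = M / F = 2450 / 36880 = 0.06643 yr.

0.066 yr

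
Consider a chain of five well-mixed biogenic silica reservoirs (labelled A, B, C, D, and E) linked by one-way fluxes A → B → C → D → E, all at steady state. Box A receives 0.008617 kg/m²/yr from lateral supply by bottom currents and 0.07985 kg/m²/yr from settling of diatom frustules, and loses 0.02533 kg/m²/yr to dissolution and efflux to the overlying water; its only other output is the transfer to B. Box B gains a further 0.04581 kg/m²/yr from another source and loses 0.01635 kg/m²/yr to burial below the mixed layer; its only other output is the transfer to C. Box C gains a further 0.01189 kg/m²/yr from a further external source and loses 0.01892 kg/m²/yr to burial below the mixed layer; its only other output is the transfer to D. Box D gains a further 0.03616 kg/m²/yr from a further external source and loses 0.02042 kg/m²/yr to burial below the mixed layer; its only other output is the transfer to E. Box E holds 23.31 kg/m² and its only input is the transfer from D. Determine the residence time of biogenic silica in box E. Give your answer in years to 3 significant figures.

Box A: F(A→B) = (0.008617 + 0.07985) − 0.02533 = 0.063137 kg/m²/yr.
Box B: F(B→C) = (0.063137 + 0.04581) − 0.01635 = 0.092597 kg/m²/yr.
Box C: F(C→D) = (0.092597 + 0.01189) − 0.01892 = 0.085567 kg/m²/yr.
Box D: F(D→E) = (0.085567 + 0.03616) − 0.02042 = 0.10131 kg/m²/yr.
Box E throughput = its input = 0.10131 kg/m²/yr; τ = 23.31 / 0.10131 = 230.1 yr.

230 yr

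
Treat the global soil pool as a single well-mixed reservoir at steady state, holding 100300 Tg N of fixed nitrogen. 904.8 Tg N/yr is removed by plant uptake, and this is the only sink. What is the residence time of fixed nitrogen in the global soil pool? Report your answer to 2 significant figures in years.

τ = M / F = 100300 / 904.8 = 110.9 yr.

110 yr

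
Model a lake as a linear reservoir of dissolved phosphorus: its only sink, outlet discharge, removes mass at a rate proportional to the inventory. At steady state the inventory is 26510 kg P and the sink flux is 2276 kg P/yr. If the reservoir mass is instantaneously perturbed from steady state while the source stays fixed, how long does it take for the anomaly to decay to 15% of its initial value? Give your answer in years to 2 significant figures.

For a linear reservoir the anomaly decays as exp(−t/τ) with τ = M/F = 26510/2276 = 11.65 yr.
exp(−t/τ) = 0.15 ⇒ t = −τ ln(0.15) = 11.65 × 1.897 = 22.10 yr.

22 yr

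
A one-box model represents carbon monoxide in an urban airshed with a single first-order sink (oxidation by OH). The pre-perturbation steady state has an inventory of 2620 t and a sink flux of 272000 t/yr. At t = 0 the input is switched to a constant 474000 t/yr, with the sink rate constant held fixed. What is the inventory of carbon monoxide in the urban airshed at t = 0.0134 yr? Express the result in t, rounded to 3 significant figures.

Residence time τ = M₀/F₀ = 0.009632 yr. The eventual steady state is M_∞ = M₀·(F₁/F₀) = 2620 × 474000/272000 = 4565.7 t.
The anomaly ΔM(t) = M(t) − M_∞ decays as ΔM₀·e^(−t/τ) with ΔM₀ = 2620 − 4565.7 = −1946 t.
At t = 0.0134 yr, e^(−t/τ) = e^(−1.391) = 0.2488, so ΔM = −484.1 t and M = 4565.7 − 484.1 = 4081.7 t.

4080 t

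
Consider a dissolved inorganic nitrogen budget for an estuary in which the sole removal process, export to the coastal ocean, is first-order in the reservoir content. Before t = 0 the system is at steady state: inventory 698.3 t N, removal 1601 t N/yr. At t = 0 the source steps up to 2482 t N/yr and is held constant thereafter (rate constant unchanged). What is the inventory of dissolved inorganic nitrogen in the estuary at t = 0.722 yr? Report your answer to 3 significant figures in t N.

1010 t N

Residence time τ = M₀/F₀ = 0.4362 yr. The eventual steady state is M_∞ = M₀·(F₁/F₀) = 698.3 × 2482/1601 = 1082.6 t N.
The anomaly ΔM(t) = M(t) − M_∞ decays as ΔM₀·e^(−t/τ) with ΔM₀ = 698.3 − 1082.6 = −384.3 t N.
At t = 0.722 yr, e^(−t/τ) = e^(−1.655) = 0.1910, so ΔM = −73.40 t N and M = 1082.6 − 73.40 = 1009.2 t N.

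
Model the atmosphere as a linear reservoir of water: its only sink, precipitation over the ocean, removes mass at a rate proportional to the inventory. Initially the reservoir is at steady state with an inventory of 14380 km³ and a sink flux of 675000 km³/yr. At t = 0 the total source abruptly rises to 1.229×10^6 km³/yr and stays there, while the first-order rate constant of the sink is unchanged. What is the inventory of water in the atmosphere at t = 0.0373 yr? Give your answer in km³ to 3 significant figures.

24100 km³

Residence time τ = M₀/F₀ = 0.02130 yr. The eventual steady state is M_∞ = M₀·(F₁/F₀) = 14380 × 1.229×10^6/675000 = 26182 km³.
The anomaly ΔM(t) = M(t) − M_∞ decays as ΔM₀·e^(−t/τ) with ΔM₀ = 14380 − 26182 = −11800 km³.
At t = 0.0373 yr, e^(−t/τ) = e^(−1.751) = 0.1736, so ΔM = −2049 km³ and M = 26182 − 2049 = 24133 km³.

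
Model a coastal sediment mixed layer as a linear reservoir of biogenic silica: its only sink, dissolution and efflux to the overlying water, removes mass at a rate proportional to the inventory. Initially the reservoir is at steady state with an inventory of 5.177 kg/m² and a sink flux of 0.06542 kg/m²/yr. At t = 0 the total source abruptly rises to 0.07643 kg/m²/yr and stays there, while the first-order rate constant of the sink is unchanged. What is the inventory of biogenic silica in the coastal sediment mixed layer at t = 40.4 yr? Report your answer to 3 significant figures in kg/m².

The sink rate constant is k = F₀/M₀ = 0.06542/5.177 = 0.01264 yr⁻¹.
Solving dM/dt = F₁ − kM with M(0) = M₀ gives M(t) = F₁/k + (M₀ − F₁/k)·e^(−kt).
F₁/k = 0.07643/0.01264 = 6.0483 kg/m²; kt = 0.01264 × 40.4 = 0.5105, e^(−kt) = 0.6002.
M(40.4) = 6.0483 + (5.177 − 6.0483) × 0.6002 = 6.0483 − 0.5229 = 5.5254 kg/m².

5.53 kg/m²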